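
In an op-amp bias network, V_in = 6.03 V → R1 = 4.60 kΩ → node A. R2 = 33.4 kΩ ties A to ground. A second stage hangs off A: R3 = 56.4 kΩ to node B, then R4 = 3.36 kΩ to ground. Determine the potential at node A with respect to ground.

The second stage (R3 + R4 = 59.76 kΩ) loads node A in parallel with R2.
Effective lower resistance at A: R2 ‖ 59.76 = 21.43 kΩ.
So V_A = 6.03 × 0.8232 = 4.964 V.

V_A ≈ 4.96 V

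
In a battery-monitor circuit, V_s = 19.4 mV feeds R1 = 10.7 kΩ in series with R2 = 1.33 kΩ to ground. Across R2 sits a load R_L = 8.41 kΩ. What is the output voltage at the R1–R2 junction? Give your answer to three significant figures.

V_out ≈ 1.88 mV

The load sits in parallel with R2, giving an effective lower resistance R2' = R2·R_L/(R2+R_L) = 1.148 kΩ.
Then V_out = V_s · R2'/(R1 + R2') = 19.4 × 1.148/11.85 = 1.880 mV.
(Unloaded it would be 2.14 mV; the load pulls it down.)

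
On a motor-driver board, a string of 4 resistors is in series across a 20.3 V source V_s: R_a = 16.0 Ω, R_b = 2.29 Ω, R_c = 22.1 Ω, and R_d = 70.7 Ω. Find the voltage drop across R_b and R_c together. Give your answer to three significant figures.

V ≈ 4.46 V

Total series resistance ΣR = 16.0 + 2.29 + 22.1 + 70.7 = 111.1 Ω.
R_{R_b..R_c} = 2.29 + 22.1 = 24.39 Ω.
Voltage divider: V = V_s · (24.39 / 111.1) = 20.3 × 0.2196 = 4.457 V.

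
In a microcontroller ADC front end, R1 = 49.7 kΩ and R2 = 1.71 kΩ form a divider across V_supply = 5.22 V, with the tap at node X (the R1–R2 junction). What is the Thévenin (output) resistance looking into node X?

R_th ≈ 1.65 kΩ

Zeroing V_supply shorts the top of R1 to ground, so R_th = R1 ‖ R2 = 1.653 kΩ.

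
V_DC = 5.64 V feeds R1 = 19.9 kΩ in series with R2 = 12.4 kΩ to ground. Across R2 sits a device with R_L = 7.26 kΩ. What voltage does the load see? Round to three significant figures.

R2 ‖ R_L = (12.4 × 7.26)/(12.4 + 7.26) = 4.579 kΩ.
Voltage divider with the loaded lower leg: V_out = 5.64 × 4.579/(19.9 + 4.579) = 5.64 × 0.1871 = 1.055 V.
(Unloaded it would be 2.17 V; the load pulls it down.)

V_out ≈ 1.06 V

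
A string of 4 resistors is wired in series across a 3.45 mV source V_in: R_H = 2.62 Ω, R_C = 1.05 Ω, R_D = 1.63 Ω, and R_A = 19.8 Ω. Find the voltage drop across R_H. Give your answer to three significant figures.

ΣR = 2.62 + 1.05 + 1.63 + 19.8 = 25.10 Ω.
Voltage divider: V = V_in · (2.620 / 25.10) = 3.45 × 0.1044 = 0.3601 mV.

V ≈ 0.360 mV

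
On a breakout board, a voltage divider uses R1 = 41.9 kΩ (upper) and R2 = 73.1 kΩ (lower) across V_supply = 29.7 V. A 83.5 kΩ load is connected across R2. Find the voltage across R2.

R2 ‖ R_L = (73.1 × 83.5)/(73.1 + 83.5) = 38.98 kΩ.
Voltage divider with the loaded lower leg: V_out = 29.7 × 38.98/(41.9 + 38.98) = 29.7 × 0.4819 = 14.31 V.

V_out ≈ 14.3 V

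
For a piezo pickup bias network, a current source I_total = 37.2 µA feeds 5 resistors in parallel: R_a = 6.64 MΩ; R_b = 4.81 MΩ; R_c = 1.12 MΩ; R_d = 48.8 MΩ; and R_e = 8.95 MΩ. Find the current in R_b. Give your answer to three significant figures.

I ≈ 5.59 µA

Total conductance ΣG = 1/6.64 + 1/4.81 + 1/1.12 + 1/48.8 + 1/8.95 = 1.384 (units of 1/MΩ).
Current divider: I(R_b) = I_total · G_k/ΣG = 37.2 × (0.2079/1.384) = 37.2 × 0.1503 = 5.590 µA.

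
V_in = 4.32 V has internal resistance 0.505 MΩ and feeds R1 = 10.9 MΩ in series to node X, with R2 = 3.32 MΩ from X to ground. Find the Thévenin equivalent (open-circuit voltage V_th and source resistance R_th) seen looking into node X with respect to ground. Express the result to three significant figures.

R1' = 0.505 + 10.9 = 11.41 MΩ (source resistance + R1).
V_th is the unloaded tap voltage: V_in · R2/(R1'+R2) = 4.32 × 0.2255 = 0.9740 V.
Looking into X with the source shorted: R_th = R1'·R2/(R1'+R2) = 11.41 × 3.32/14.73 = 2.571 MΩ.

V_th ≈ 0.974 V, R_th ≈ 2.57 MΩ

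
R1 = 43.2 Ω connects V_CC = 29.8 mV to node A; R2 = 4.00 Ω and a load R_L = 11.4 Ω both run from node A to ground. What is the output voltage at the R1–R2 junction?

V_out ≈ 1.91 mV

The load sits in parallel with R2, giving an effective lower resistance R2' = R2·R_L/(R2+R_L) = 2.961 Ω.
Then V_out = V_CC · R2'/(R1 + R2') = 29.8 × 2.961/46.16 = 1.912 mV.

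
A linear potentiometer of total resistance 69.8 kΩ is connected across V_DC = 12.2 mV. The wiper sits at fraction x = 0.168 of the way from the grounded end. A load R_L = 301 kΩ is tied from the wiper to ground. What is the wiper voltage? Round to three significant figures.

V_out ≈ 1.99 mV

The pot divides into 58.07 kΩ above the wiper and 11.73 kΩ below.
(x·R_p) ‖ R_L = 11.29 kΩ.
V_out = 12.2 × 11.29/(58.07 + 11.29) = 1.985 mV.
(Unloaded: V_out = x·V_DC = 2.05 mV.)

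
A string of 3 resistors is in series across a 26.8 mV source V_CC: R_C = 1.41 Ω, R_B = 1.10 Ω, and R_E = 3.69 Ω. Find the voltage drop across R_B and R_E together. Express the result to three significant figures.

V ≈ 20.7 mV

ΣR = 1.41 + 1.10 + 3.69 = 6.200 Ω.
R_{R_B..R_E} = 1.10 + 3.69 = 4.790 Ω.
V = V_CC · R/ΣR = 26.8 × 0.7726 = 20.71 mV.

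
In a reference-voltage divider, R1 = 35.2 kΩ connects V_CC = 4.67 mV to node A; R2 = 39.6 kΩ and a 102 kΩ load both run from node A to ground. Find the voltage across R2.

The load sits in parallel with R2, giving an effective lower resistance R2' = R2·R_L/(R2+R_L) = 28.53 kΩ.
Then V_out = V_CC · R2'/(R1 + R2') = 4.67 × 28.53/63.73 = 2.090 mV.
(Unloaded it would be 2.47 mV; the load pulls it down.)

V_out ≈ 2.09 mV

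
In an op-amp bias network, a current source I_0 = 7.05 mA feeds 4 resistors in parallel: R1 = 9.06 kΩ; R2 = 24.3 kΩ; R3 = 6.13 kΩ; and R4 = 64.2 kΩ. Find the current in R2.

I ≈ 0.879 mA

Conductances: ΣG = 1/9.06 + 1/24.3 + 1/6.13 + 1/64.2 = 0.3302 (1/kΩ).
R2 takes the fraction G_k/ΣG = 0.04115/0.3302 = 0.1246, so I = 7.05 × 0.1246 = 0.8785 mA.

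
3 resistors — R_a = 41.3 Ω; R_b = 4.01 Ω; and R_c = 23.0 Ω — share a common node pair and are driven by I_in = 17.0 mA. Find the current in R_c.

I ≈ 2.33 mA

Conductances: ΣG = 1/41.3 + 1/4.01 + 1/23.0 = 0.3171 (1/Ω).
R_c takes the fraction G_k/ΣG = 0.04348/0.3171 = 0.1371, so I = 17.0 × 0.1371 = 2.331 mA.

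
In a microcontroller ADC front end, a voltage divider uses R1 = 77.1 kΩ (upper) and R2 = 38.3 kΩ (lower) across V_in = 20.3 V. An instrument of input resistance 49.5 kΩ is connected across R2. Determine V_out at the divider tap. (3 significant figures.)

R2 ‖ R_L = (38.3 × 49.5)/(38.3 + 49.5) = 21.59 kΩ.
Then V_out = V_in · R2'/(R1 + R2') = 20.3 × 21.59/98.69 = 4.441 V.

V_out ≈ 4.44 V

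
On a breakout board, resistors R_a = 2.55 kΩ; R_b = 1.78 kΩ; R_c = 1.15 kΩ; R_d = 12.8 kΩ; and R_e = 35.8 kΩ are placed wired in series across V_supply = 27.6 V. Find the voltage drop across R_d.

V ≈ 6.53 V

Series total: ΣR = 2.55 + 1.78 + 1.15 + 12.8 + 35.8 = 54.08 kΩ.
By the voltage-divider rule, V = 27.6 × 12.80/54.08 = 6.533 V.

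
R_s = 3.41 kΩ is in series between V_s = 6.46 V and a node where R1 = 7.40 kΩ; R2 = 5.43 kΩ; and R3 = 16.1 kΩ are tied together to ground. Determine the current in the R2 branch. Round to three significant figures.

Parallel bank: R_p = 1/(1/7.40 + 1/5.43 + 1/16.1) = 2.622 kΩ.
V_A by voltage divider: V_A = 6.46 × 2.622/(3.41 + 2.622) = 2.808 V.
Branch current I = V_A/R2 = 2.808/5.43 = 0.5171 mA.

I ≈ 0.517 mA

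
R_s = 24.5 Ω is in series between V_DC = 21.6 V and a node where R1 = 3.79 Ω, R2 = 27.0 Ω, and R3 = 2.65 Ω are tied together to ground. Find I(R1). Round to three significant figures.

Equivalent of the parallel group: R_p = 1.474 Ω.
Node voltage V_A = V_DC · R_p/(R_s + R_p) = 21.6 × 0.05676 = 1.226 V.
I(R1) = V_A / R1 = 1.226/3.79 = 0.3235 A.
(Check via current divider: I_total = 0.8316 A; share G_k/ΣG = 0.3890 → same result.)

I ≈ 0.324 A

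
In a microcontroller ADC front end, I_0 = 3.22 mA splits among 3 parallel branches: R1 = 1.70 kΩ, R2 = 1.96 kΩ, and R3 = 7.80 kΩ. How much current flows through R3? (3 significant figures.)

I ≈ 0.337 mA

Conductances: ΣG = 1/1.70 + 1/1.96 + 1/7.80 = 1.227 (1/kΩ).
Current divider: I(R3) = I_0 · G_k/ΣG = 3.22 × (0.1282/1.227) = 3.22 × 0.1045 = 0.3365 mA.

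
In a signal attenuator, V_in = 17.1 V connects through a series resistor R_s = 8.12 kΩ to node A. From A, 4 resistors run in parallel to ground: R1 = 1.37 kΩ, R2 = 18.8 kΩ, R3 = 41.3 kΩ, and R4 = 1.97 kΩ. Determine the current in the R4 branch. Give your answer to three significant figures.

Parallel bank: R_p = 1/(1/1.37 + 1/18.8 + 1/41.3 + 1/1.97) = 0.7605 kΩ.
V_A = 17.1 × 0.7605/8.880 = 1.464 V.
Branch current I = V_A/R4 = 1.464/1.97 = 0.7433 mA.

I ≈ 0.743 mA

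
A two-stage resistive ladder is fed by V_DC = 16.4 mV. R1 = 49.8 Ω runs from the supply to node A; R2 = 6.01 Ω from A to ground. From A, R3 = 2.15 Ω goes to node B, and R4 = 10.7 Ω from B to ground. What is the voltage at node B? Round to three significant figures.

V_B ≈ 1.04 mV

Node A sees R2 in parallel with the series input of stage 2, R3 + R4 = 12.85 Ω.
R2 ‖ (R3+R4) = 4.095 Ω.
First divider: V_A = V_DC · 4.095/(49.8 + 4.095) = 1.246 mV.
V_B = V_A × 0.8327 = 1.038 mV.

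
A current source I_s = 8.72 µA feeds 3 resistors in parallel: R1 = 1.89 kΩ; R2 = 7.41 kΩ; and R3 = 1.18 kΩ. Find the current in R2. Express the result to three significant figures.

I ≈ 0.779 µA

Total conductance ΣG = 1/1.89 + 1/7.41 + 1/1.18 = 1.512 (units of 1/kΩ).
By the current-divider rule, I = I_s · G_k/ΣG = 8.72 × 0.08928 = 0.7786 µA.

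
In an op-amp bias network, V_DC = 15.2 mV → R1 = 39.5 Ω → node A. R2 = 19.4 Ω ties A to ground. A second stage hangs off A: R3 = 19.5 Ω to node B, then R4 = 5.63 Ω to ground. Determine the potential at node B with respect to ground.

V_B ≈ 0.739 mV

Node A sees R2 in parallel with the series input of stage 2, R3 + R4 = 25.13 Ω.
R2 ‖ (R3+R4) = 10.95 Ω.
V_A = 15.2 × 10.95/(39.5 + 10.95) = 3.299 mV.
Stage 2 is unloaded, so V_B = V_A · R4/(R3+R4) = 3.299 × 5.63/25.13 = 0.7390 mV.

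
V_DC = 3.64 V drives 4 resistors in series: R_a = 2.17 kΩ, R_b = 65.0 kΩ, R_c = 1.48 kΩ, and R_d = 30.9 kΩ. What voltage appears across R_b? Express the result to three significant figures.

V ≈ 2.38 V

Total series resistance ΣR = 2.17 + 65.0 + 1.48 + 30.9 = 99.55 kΩ.
Voltage divider: V = V_DC · (65.00 / 99.55) = 3.64 × 0.6529 = 2.377 V.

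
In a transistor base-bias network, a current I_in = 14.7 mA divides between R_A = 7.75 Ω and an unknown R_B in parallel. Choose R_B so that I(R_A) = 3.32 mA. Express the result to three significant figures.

In a two-way split, I_A/I_in = R_B/(R_A + R_B).
3.32/14.7 = R_B/(R_A + R_B) → R_B = R_A · (0.2259)/(1 − 0.2259) = 7.75 × 0.2917 = 2.261 Ω.

R_B ≈ 2.26 Ω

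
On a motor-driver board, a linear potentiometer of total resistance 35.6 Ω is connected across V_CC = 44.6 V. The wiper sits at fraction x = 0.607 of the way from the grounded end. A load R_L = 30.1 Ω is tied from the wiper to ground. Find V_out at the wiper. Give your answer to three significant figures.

Split the track: R_lower = x·R_p = 21.61 Ω, R_upper = (1−x)·R_p = 13.99 Ω.
(x·R_p) ‖ R_L = 12.58 Ω.
Loaded-divider output: V_out = 44.6 × 0.4734 = 21.11 V.
(Unloaded: V_out = x·V_CC = 27.1 V.)

V_out ≈ 21.1 V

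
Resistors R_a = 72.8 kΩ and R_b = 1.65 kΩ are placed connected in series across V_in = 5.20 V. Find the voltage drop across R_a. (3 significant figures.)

Total series resistance ΣR = 72.8 + 1.65 = 74.45 kΩ.
V = V_in · R/ΣR = 5.20 × 0.9778 = 5.085 V.

V ≈ 5.08 V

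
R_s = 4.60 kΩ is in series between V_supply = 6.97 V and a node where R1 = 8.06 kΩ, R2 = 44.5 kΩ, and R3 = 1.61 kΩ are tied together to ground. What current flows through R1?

I ≈ 0.191 mA

Parallel bank: R_p = 1/(1/8.06 + 1/44.5 + 1/1.61) = 1.303 kΩ.
Node voltage V_A = V_supply · R_p/(R_s + R_p) = 6.97 × 0.2207 = 1.538 V.
Branch current I = V_A/R1 = 1.538/8.06 = 0.1908 mA.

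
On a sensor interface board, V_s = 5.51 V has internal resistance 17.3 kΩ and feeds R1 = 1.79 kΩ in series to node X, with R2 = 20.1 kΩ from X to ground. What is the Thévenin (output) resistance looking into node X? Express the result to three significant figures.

R1' = 17.3 + 1.79 = 19.09 kΩ (source resistance + R1).
Zeroing V_s shorts the top of R1' to ground, so R_th = R1' ‖ R2 = 9.791 kΩ.

R_th ≈ 9.79 kΩ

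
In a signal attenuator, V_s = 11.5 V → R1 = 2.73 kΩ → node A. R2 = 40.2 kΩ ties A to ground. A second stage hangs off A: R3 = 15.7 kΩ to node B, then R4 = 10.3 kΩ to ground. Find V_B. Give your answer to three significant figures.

The second stage (R3 + R4 = 26.00 kΩ) loads node A in parallel with R2.
Effective lower resistance at A: R2 ‖ 26.00 = 15.79 kΩ.
V_A = 11.5 × 15.79/(2.73 + 15.79) = 9.805 V.
Then the unloaded second divider: V_B = V_A × R4/(R3+R4) = 9.805 × 0.3962 = 3.884 V.

V_B ≈ 3.88 V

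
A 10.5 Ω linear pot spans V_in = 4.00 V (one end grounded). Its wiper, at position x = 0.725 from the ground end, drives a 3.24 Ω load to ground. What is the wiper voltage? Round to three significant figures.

V_out ≈ 1.76 V

The pot divides into 2.888 Ω above the wiper and 7.612 Ω below.
R_L loads the lower segment: effective lower R = 2.273 Ω.
Then V_out = V_in · 2.273/(2.888 + 2.273) = 1.762 V.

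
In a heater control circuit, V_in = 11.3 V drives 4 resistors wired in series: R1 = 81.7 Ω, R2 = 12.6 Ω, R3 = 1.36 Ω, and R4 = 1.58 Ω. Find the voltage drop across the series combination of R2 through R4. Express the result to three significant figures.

Series total: ΣR = 81.7 + 12.6 + 1.36 + 1.58 = 97.24 Ω.
R_{R2..R4} = 12.6 + 1.36 + 1.58 = 15.54 Ω.
Voltage divider: V = V_in · (15.54 / 97.24) = 11.3 × 0.1598 = 1.806 V.

V ≈ 1.81 V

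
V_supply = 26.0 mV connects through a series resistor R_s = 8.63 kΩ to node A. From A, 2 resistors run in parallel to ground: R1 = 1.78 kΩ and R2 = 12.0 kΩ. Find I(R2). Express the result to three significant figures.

I ≈ 0.330 µA

Combine the parallel branches: R_p = (1/1.78 + 1/12.0)⁻¹ = 1.550 kΩ.
Node voltage V_A = V_supply · R_p/(R_s + R_p) = 26.0 × 0.1523 = 3.959 mV.
I(R2) = V_A / R2 = 3.959/12.0 = 0.3299 µA.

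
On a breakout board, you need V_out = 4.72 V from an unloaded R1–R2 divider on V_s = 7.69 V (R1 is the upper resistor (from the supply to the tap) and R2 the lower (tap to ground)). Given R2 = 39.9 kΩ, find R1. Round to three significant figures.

Required fraction k = V_out/V_s = 0.6138.
Rearranging, R1 = R2·(1−k)/k = 39.9 × 0.6292 = 25.11 kΩ.

R1 ≈ 25.1 kΩ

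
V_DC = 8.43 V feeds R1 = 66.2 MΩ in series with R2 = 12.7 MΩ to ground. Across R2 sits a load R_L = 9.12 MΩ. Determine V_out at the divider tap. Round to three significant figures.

First combine the lower leg with the load: R2 ‖ R_L = 5.308 MΩ.
Then V_out = V_DC · R2'/(R1 + R2') = 8.43 × 5.308/71.51 = 0.6258 V.

V_out ≈ 0.626 V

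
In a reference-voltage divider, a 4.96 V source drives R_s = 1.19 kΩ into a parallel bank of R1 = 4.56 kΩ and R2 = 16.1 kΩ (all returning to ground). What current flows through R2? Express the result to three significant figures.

Combine the parallel branches: R_p = (1/4.56 + 1/16.1)⁻¹ = 3.554 kΩ.
V_A by voltage divider: V_A = 4.96 × 3.554/(1.19 + 3.554) = 3.716 V.
Branch current I = V_A/R2 = 3.716/16.1 = 0.2308 mA.

I ≈ 0.231 mA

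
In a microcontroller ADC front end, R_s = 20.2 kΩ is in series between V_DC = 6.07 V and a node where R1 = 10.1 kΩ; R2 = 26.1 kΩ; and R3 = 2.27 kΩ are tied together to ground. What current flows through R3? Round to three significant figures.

Parallel bank: R_p = 1/(1/10.1 + 1/26.1 + 1/2.27) = 1.731 kΩ.
V_A by voltage divider: V_A = 6.07 × 1.731/(20.2 + 1.731) = 0.4790 V.
Branch current I = V_A/R3 = 0.4790/2.27 = 0.2110 mA.
(Equivalently: I_total = 0.2768 mA, then current-divider fraction G_k/ΣG = 0.7624.)

I ≈ 0.211 mA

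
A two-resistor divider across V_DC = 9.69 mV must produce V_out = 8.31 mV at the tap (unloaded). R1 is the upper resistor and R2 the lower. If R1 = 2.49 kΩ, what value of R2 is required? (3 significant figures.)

The divider ratio is R2/(R1+R2) = 8.31/9.69 = 0.8576.
So R2 = R1 · V_out/(V_DC − V_out) = 2.49 × 8.31/(9.69 − 8.31) = 2.49 × 6.022 = 14.99 kΩ.

R2 ≈ 15.0 kΩ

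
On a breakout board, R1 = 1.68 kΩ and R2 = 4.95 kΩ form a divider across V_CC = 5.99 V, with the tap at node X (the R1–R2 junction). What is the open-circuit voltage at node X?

V_th ≈ 4.47 V

With X open, the divider is unloaded: V_th = 5.99 × 4.95/6.630 = 4.472 V.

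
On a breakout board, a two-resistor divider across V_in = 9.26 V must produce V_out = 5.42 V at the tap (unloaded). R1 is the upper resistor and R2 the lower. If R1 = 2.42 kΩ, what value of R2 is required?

V_out/V_in = R2/(R1+R2) = 0.5853.
R2 = R1 · 0.5853/(1 − 0.5853) = 3.416 kΩ.

R2 ≈ 3.42 kΩ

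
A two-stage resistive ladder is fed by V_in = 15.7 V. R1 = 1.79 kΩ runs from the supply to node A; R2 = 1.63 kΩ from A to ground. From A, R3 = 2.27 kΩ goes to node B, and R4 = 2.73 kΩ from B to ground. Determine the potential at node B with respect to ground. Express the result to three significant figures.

V_B ≈ 3.49 V

Looking into the second stage from A: R3 + R4 = 5.000 kΩ appears in parallel with R2.
Effective lower resistance at A: R2 ‖ 5.000 = 1.229 kΩ.
V_A = 15.7 × 1.229/(1.79 + 1.229) = 6.392 V.
Stage 2 is unloaded, so V_B = V_A · R4/(R3+R4) = 6.392 × 2.73/5.000 = 3.490 V.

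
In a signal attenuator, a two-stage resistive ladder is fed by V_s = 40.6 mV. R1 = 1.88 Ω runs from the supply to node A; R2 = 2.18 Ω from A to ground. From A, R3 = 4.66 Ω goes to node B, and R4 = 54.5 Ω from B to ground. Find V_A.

The second stage (R3 + R4 = 59.16 Ω) loads node A in parallel with R2.
Effective lower resistance at A: R2 ‖ 59.16 = 2.103 Ω.
So V_A = 40.6 × 0.5279 = 21.43 mV.

V_A ≈ 21.4 mV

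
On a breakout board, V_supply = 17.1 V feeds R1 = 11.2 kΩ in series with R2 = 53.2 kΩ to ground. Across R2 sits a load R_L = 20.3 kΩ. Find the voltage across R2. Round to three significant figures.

The load sits in parallel with R2, giving an effective lower resistance R2' = R2·R_L/(R2+R_L) = 14.69 kΩ.
Then V_out = V_supply · R2'/(R1 + R2') = 17.1 × 14.69/25.89 = 9.704 V.
(Unloaded it would be 14.1 V; the load pulls it down.)

V_out ≈ 9.70 V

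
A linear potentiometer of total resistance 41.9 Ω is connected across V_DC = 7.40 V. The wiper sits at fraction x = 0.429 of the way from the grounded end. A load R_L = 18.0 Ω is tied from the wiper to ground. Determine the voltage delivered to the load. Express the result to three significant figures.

V_out ≈ 2.02 V

Lower segment x·R_p = 17.98 Ω; upper segment (1−x)·R_p = 23.92 Ω.
R_L loads the lower segment: effective lower R = 8.994 Ω.
Then V_out = V_DC · 8.994/(23.92 + 8.994) = 2.022 V.
(Unloaded: V_out = x·V_DC = 3.17 V.)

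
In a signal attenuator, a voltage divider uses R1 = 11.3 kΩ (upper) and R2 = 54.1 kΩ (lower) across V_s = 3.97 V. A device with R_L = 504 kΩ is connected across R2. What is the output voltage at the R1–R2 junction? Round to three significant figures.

V_out ≈ 3.22 V

R2 ‖ R_L = (54.1 × 504)/(54.1 + 504) = 48.86 kΩ.
Voltage divider with the loaded lower leg: V_out = 3.97 × 48.86/(11.3 + 48.86) = 3.97 × 0.8122 = 3.224 V.
(Unloaded it would be 3.28 V; the load pulls it down.)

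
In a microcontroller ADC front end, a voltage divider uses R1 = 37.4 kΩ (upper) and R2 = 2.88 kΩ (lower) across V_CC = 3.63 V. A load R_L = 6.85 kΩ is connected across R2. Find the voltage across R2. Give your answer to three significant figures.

V_out ≈ 0.187 V

R2 ‖ R_L = (2.88 × 6.85)/(2.88 + 6.85) = 2.028 kΩ.
Voltage divider with the loaded lower leg: V_out = 3.63 × 2.028/(37.4 + 2.028) = 3.63 × 0.05142 = 0.1867 V.
(Unloaded it would be 0.260 V; the load pulls it down.)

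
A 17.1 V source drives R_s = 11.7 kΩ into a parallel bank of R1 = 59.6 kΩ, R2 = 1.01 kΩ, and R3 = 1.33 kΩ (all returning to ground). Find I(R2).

Equivalent of the parallel group: R_p = 0.5686 kΩ.
V_A by voltage divider: V_A = 17.1 × 0.5686/(11.7 + 0.5686) = 0.7925 V.
I(R2) = V_A / R2 = 0.7925/1.01 = 0.7846 mA.

I ≈ 0.785 mA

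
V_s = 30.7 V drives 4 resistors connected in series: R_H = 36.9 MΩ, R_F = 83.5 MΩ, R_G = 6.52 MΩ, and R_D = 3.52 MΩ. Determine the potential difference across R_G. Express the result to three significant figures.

V ≈ 1.53 V

Series total: ΣR = 36.9 + 83.5 + 6.52 + 3.52 = 130.4 MΩ.
By the voltage-divider rule, V = 30.7 × 6.520/130.4 = 1.535 V.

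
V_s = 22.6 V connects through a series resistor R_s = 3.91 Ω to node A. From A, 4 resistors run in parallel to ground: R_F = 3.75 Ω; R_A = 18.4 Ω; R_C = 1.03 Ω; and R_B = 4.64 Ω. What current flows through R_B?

Parallel bank: R_p = 1/(1/3.75 + 1/18.4 + 1/1.03 + 1/4.64) = 0.6634 Ω.
Node voltage V_A = V_s · R_p/(R_s + R_p) = 22.6 × 0.1451 = 3.278 V.
I(R_B) = V_A / R_B = 3.278/4.64 = 0.7065 A.

I ≈ 0.707 A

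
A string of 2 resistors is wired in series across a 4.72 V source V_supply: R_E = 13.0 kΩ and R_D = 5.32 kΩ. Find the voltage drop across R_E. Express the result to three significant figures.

ΣR = 13.0 + 5.32 = 18.32 kΩ.
Voltage divider: V = V_supply · (13.00 / 18.32) = 4.72 × 0.7096 = 3.349 V.

V ≈ 3.35 V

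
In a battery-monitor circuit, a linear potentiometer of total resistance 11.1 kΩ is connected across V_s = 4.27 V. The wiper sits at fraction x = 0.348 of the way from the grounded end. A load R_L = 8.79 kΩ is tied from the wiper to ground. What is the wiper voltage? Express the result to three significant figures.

V_out ≈ 1.16 V

The pot divides into 7.237 kΩ above the wiper and 3.863 kΩ below.
R_L loads the lower segment: effective lower R = 2.684 kΩ.
Loaded-divider output: V_out = 4.27 × 0.2705 = 1.155 V.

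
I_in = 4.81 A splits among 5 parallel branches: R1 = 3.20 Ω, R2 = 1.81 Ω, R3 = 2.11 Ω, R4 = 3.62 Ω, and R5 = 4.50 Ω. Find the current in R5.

ΣG = 1/3.20 + 1/1.81 + 1/2.11 + 1/3.62 + 1/4.50 = 1.837.
Current divider: I(R5) = I_in · G_k/ΣG = 4.81 × (0.2222/1.837) = 4.81 × 0.1209 = 0.5817 A.

I ≈ 0.582 A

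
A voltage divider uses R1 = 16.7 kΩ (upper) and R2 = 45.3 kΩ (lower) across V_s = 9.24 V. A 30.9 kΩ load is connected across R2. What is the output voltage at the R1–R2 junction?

V_out ≈ 4.84 V

R2 ‖ R_L = (45.3 × 30.9)/(45.3 + 30.9) = 18.37 kΩ.
Then V_out = V_s · R2'/(R1 + R2') = 9.24 × 18.37/35.07 = 4.840 V.
(Unloaded it would be 6.75 V; the load pulls it down.)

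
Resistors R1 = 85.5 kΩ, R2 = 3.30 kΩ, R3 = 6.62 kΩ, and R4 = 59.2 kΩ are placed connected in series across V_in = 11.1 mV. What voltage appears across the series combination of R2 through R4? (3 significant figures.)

V ≈ 4.96 mV

Series total: ΣR = 85.5 + 3.30 + 6.62 + 59.2 = 154.6 kΩ.
R_{R2..R4} = 3.30 + 6.62 + 59.2 = 69.12 kΩ.
Voltage divider: V = V_in · (69.12 / 154.6) = 11.1 × 0.4470 = 4.962 mV.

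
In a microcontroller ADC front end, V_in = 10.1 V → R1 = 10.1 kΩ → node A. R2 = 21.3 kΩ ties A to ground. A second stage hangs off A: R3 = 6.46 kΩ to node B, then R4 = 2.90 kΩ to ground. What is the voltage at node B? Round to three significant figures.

V_B ≈ 1.23 V

Looking into the second stage from A: R3 + R4 = 9.360 kΩ appears in parallel with R2.
R2 ‖ (R3+R4) = 6.503 kΩ.
First divider: V_A = V_in · 6.503/(10.1 + 6.503) = 3.956 V.
Stage 2 is unloaded, so V_B = V_A · R4/(R3+R4) = 3.956 × 2.90/9.360 = 1.226 V.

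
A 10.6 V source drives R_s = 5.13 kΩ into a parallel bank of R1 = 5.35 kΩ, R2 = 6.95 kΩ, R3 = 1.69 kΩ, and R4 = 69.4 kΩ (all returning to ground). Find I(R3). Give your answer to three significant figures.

I ≈ 1.08 mA

Combine the parallel branches: R_p = (1/5.35 + 1/6.95 + 1/1.69 + 1/69.4)⁻¹ = 1.067 kΩ.
Node voltage V_A = V_s · R_p/(R_s + R_p) = 10.6 × 0.1722 = 1.826 V.
Branch current I = V_A/R3 = 1.826/1.69 = 1.080 mA.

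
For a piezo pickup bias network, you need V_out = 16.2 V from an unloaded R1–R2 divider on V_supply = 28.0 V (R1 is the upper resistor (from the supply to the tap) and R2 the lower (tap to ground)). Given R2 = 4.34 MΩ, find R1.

R1 ≈ 3.16 MΩ

V_out/V_supply = R2/(R1+R2) = 0.5786.
Rearranging, R1 = R2·(1−k)/k = 4.34 × 0.7284 = 3.161 MΩ.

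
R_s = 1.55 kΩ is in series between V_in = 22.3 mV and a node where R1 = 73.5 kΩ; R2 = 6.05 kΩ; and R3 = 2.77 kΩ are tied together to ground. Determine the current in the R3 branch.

I ≈ 4.38 µA

Combine the parallel branches: R_p = (1/73.5 + 1/6.05 + 1/2.77)⁻¹ = 1.852 kΩ.
Node voltage V_A = V_in · R_p/(R_s + R_p) = 22.3 × 0.5444 = 12.14 mV.
Branch current I = V_A/R3 = 12.14/2.77 = 4.383 µA.
(Check via current divider: I_total = 6.555 µA; share G_k/ΣG = 0.6687 → same result.)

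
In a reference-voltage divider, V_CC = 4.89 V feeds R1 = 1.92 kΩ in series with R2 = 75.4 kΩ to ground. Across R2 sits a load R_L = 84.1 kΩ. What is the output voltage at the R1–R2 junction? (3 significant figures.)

R2 ‖ R_L = (75.4 × 84.1)/(75.4 + 84.1) = 39.76 kΩ.
Then V_out = V_CC · R2'/(R1 + R2') = 4.89 × 39.76/41.68 = 4.665 V.
(Unloaded it would be 4.77 V; the load pulls it down.)

V_out ≈ 4.66 V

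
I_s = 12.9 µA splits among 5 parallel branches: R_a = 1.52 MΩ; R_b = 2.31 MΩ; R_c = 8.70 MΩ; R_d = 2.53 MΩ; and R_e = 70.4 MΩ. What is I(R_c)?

Total conductance ΣG = 1/1.52 + 1/2.31 + 1/8.70 + 1/2.53 + 1/70.4 = 1.615 (units of 1/MΩ).
Current divider: I(R_c) = I_s · G_k/ΣG = 12.9 × (0.1149/1.615) = 12.9 × 0.07116 = 0.9180 µA.

I ≈ 0.918 µA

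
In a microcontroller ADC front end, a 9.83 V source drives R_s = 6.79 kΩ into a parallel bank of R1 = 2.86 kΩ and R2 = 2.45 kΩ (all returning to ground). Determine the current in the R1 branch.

Parallel bank: R_p = 1/(1/2.86 + 1/2.45) = 1.320 kΩ.
Node voltage V_A = V_in · R_p/(R_s + R_p) = 9.83 × 0.1627 = 1.600 V.
Branch current I = V_A/R1 = 1.600/2.86 = 0.5593 mA.

I ≈ 0.559 mA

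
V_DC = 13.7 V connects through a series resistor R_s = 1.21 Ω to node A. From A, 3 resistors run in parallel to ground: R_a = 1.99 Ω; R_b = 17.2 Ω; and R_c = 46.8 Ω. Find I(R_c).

I ≈ 0.172 A

Equivalent of the parallel group: R_p = 1.718 Ω.
Node voltage V_A = V_DC · R_p/(R_s + R_p) = 13.7 × 0.5868 = 8.039 V.
Branch current I = V_A/R_c = 8.039/46.8 = 0.1718 A.
(Equivalently: I_total = 4.679 A, then current-divider fraction G_k/ΣG = 0.03671.)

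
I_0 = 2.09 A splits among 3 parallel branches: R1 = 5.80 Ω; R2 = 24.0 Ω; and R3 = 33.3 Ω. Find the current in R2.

ΣG = 1/5.80 + 1/24.0 + 1/33.3 = 0.2441.
By the current-divider rule, I = I_0 · G_k/ΣG = 2.09 × 0.1707 = 0.3567 A.

I ≈ 0.357 A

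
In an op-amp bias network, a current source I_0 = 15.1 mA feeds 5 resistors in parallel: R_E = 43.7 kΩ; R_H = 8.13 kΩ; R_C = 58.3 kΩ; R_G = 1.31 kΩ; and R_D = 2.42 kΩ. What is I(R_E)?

I ≈ 0.258 mA

Conductances: ΣG = 1/43.7 + 1/8.13 + 1/58.3 + 1/1.31 + 1/2.42 = 1.340 (1/kΩ).
By the current-divider rule, I = I_0 · G_k/ΣG = 15.1 × 0.01708 = 0.2579 mA.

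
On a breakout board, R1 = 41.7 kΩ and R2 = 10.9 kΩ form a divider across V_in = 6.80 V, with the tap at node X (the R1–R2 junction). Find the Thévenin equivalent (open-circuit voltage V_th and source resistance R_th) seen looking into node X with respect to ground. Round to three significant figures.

V_th ≈ 1.41 V, R_th ≈ 8.64 kΩ

V_th is the unloaded tap voltage: V_in · R2/(R1+R2) = 6.80 × 0.2072 = 1.409 V.
With V_in suppressed (replaced by a short), R_th = R1 ‖ R2 = (41.70 × 10.9)/(41.70 + 10.9) = 8.641 kΩ.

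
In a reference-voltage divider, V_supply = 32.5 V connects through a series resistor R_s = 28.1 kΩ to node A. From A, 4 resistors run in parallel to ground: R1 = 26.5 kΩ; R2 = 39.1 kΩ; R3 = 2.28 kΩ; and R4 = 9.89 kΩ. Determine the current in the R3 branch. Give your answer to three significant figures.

Parallel bank: R_p = 1/(1/26.5 + 1/39.1 + 1/2.28 + 1/9.89) = 1.658 kΩ.
V_A by voltage divider: V_A = 32.5 × 1.658/(28.1 + 1.658) = 1.811 V.
I(R3) = V_A / R3 = 1.811/2.28 = 0.7943 mA.

I ≈ 0.794 mA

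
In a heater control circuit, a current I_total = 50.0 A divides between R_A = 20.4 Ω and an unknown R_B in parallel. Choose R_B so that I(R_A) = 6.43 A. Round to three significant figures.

The fraction through R_A equals R_B/(R_A+R_B).
6.43/50.0 = R_B/(R_A + R_B) → R_B = R_A · (0.1286)/(1 − 0.1286) = 20.4 × 0.1476 = 3.011 Ω.

R_B ≈ 3.01 Ω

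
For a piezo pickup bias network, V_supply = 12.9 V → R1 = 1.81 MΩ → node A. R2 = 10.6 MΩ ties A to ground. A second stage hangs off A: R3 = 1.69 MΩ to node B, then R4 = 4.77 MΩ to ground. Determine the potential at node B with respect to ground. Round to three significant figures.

Node A sees R2 in parallel with the series input of stage 2, R3 + R4 = 6.460 MΩ.
Effective lower resistance at A: R2 ‖ 6.460 = 4.014 MΩ.
First divider: V_A = V_supply · 4.014/(1.81 + 4.014) = 8.891 V.
Then the unloaded second divider: V_B = V_A × R4/(R3+R4) = 8.891 × 0.7384 = 6.565 V.

V_B ≈ 6.56 V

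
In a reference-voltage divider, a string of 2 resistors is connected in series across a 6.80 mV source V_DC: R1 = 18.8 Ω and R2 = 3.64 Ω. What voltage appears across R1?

V ≈ 5.70 mV

ΣR = 18.8 + 3.64 = 22.44 Ω.
Voltage divider: V = V_DC · (18.80 / 22.44) = 6.80 × 0.8378 = 5.697 mV.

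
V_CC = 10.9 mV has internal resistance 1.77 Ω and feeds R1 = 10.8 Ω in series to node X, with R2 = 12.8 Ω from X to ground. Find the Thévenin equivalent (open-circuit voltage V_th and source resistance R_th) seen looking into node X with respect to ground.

V_th ≈ 5.50 mV, R_th ≈ 6.34 Ω

R1' = 1.77 + 10.8 = 12.57 Ω (source resistance + R1).
Open-circuit (no load on X): V_th = V_CC · R2/(R1' + R2) = 10.9 × 12.8/(12.57 + 12.8) = 5.499 mV.
Looking into X with the source shorted: R_th = R1'·R2/(R1'+R2) = 12.57 × 12.8/25.37 = 6.342 Ω.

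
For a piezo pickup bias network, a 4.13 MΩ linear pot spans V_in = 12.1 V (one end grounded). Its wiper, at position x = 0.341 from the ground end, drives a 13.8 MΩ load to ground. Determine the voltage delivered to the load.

V_out ≈ 3.87 V

The pot divides into 2.722 MΩ above the wiper and 1.408 MΩ below.
(x·R_p) ‖ R_L = 1.278 MΩ.
Loaded-divider output: V_out = 12.1 × 0.3195 = 3.866 V.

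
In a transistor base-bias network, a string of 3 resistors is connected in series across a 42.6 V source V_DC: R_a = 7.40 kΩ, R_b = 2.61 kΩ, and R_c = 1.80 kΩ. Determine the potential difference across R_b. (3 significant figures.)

V ≈ 9.41 V

Total series resistance ΣR = 7.40 + 2.61 + 1.80 = 11.81 kΩ.
By the voltage-divider rule, V = 42.6 × 2.610/11.81 = 9.415 V.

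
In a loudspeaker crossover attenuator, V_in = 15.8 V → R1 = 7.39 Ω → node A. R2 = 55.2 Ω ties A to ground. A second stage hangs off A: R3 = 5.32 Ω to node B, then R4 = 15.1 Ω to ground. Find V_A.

V_A ≈ 10.6 V

Looking into the second stage from A: R3 + R4 = 20.42 Ω appears in parallel with R2.
R2 ‖ (R3+R4) = 14.91 Ω.
First divider: V_A = V_in · 14.91/(7.39 + 14.91) = 10.56 V.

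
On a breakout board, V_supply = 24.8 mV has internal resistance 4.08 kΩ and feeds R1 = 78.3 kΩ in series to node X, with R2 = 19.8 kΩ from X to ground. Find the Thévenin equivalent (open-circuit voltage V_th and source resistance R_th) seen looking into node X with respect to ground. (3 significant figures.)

V_th ≈ 4.81 mV, R_th ≈ 16.0 kΩ

R1' = 4.08 + 78.3 = 82.38 kΩ (source resistance + R1).
V_th is the unloaded tap voltage: V_supply · R2/(R1'+R2) = 24.8 × 0.1938 = 4.806 mV.
Zeroing V_supply shorts the top of R1' to ground, so R_th = R1' ‖ R2 = 15.96 kΩ.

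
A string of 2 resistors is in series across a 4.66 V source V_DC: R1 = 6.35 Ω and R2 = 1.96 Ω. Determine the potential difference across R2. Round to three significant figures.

Series total: ΣR = 6.35 + 1.96 = 8.310 Ω.
V = V_DC · R/ΣR = 4.66 × 0.2359 = 1.099 V.

V ≈ 1.10 V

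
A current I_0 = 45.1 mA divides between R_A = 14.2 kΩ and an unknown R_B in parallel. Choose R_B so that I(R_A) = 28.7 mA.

R_B ≈ 24.8 kΩ

Two-branch current divider: I_A = I_0 · R_B/(R_A + R_B).
28.7/45.1 = R_B/(R_A + R_B) → R_B = R_A · (0.6364)/(1 − 0.6364) = 14.2 × 1.750 = 24.85 kΩ.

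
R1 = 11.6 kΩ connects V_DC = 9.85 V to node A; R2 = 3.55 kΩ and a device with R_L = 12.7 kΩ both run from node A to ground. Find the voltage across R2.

V_out ≈ 1.90 V

R2 ‖ R_L = (3.55 × 12.7)/(3.55 + 12.7) = 2.774 kΩ.
Voltage divider with the loaded lower leg: V_out = 9.85 × 2.774/(11.6 + 2.774) = 9.85 × 0.1930 = 1.901 V.
(Unloaded it would be 2.31 V; the load pulls it down.)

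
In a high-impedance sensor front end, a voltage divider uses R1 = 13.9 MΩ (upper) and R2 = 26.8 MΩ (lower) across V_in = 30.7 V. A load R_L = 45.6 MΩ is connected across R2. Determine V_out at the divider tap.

R2 ‖ R_L = (26.8 × 45.6)/(26.8 + 45.6) = 16.88 MΩ.
Then V_out = V_in · R2'/(R1 + R2') = 30.7 × 16.88/30.78 = 16.84 V.
(Unloaded it would be 20.2 V; the load pulls it down.)

V_out ≈ 16.8 V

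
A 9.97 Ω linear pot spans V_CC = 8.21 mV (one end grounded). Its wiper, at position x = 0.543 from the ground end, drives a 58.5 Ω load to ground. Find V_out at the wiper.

V_out ≈ 4.28 mV

Split the track: R_lower = x·R_p = 5.414 Ω, R_upper = (1−x)·R_p = 4.556 Ω.
Lower segment in parallel with the load: 5.414 ‖ 58.5 = 4.955 Ω.
Then V_out = V_CC · 4.955/(4.556 + 4.955) = 4.277 mV.
(Unloaded: V_out = x·V_CC = 4.46 mV.)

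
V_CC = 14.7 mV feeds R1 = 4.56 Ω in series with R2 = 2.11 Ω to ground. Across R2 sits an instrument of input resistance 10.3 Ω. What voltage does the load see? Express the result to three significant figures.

First combine the lower leg with the load: R2 ‖ R_L = 1.751 Ω.
Then V_out = V_CC · R2'/(R1 + R2') = 14.7 × 1.751/6.311 = 4.079 mV.

V_out ≈ 4.08 mV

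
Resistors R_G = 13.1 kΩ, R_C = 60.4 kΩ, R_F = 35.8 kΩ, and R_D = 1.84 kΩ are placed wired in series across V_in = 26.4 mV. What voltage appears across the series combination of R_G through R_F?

Total series resistance ΣR = 13.1 + 60.4 + 35.8 + 1.84 = 111.1 kΩ.
R_{R_G..R_F} = 13.1 + 60.4 + 35.8 = 109.3 kΩ.
Voltage divider: V = V_in · (109.3 / 111.1) = 26.4 × 0.9834 = 25.96 mV.

V ≈ 26.0 mV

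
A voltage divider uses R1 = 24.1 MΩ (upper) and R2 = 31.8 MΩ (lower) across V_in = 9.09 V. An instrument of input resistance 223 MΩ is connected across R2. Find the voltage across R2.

V_out ≈ 4.87 V

First combine the lower leg with the load: R2 ‖ R_L = 27.83 MΩ.
Then V_out = V_in · R2'/(R1 + R2') = 9.09 × 27.83/51.93 = 4.872 V.
(Unloaded it would be 5.17 V; the load pulls it down.)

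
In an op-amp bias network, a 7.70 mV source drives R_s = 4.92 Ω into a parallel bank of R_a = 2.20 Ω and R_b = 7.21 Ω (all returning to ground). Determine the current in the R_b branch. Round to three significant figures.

Equivalent of the parallel group: R_p = 1.686 Ω.
V_A by voltage divider: V_A = 7.70 × 1.686/(4.92 + 1.686) = 1.965 mV.
I(R_b) = V_A / R_b = 1.965/7.21 = 0.2725 mA.
(Check via current divider: I_total = 1.166 mA; share G_k/ΣG = 0.2338 → same result.)

I ≈ 0.273 mA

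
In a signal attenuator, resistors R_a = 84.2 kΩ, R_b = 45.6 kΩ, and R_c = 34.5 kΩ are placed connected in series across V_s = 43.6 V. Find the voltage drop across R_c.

V ≈ 9.16 V

Total series resistance ΣR = 84.2 + 45.6 + 34.5 = 164.3 kΩ.
V = V_s · R/ΣR = 43.6 × 0.2100 = 9.155 V.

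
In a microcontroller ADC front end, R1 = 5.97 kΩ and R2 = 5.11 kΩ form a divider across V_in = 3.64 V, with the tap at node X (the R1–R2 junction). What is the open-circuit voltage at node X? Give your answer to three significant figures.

V_th is the unloaded tap voltage: V_in · R2/(R1+R2) = 3.64 × 0.4612 = 1.679 V.

V_th ≈ 1.68 V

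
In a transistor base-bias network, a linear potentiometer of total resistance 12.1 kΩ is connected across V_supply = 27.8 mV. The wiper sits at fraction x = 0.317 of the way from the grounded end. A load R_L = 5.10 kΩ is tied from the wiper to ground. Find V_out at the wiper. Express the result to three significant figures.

V_out ≈ 5.82 mV

The pot divides into 8.264 kΩ above the wiper and 3.836 kΩ below.
(x·R_p) ‖ R_L = 2.189 kΩ.
V_out = 27.8 × 2.189/(8.264 + 2.189) = 5.822 mV.
(Unloaded: V_out = x·V_supply = 8.81 mV.)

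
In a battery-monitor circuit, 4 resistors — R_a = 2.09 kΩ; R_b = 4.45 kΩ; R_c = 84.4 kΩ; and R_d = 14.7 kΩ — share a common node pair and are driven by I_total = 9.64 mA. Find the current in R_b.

Total conductance ΣG = 1/2.09 + 1/4.45 + 1/84.4 + 1/14.7 = 0.7831 (units of 1/kΩ).
R_b takes the fraction G_k/ΣG = 0.2247/0.7831 = 0.2870, so I = 9.64 × 0.2870 = 2.766 mA.

I ≈ 2.77 mA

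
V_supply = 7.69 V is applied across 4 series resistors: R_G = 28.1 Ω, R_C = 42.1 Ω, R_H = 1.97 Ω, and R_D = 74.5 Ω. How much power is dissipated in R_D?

ΣR = 146.7 Ω → I = 7.69/146.7 = 0.05243 A.
P = I²R = 0.002749 × 74.5 = 0.2048 W.

P ≈ 0.205 W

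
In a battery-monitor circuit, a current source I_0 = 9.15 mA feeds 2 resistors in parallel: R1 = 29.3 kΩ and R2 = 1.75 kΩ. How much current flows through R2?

For two parallel branches, I_k = I_0 · (other R)/(sum of R).
So I = 9.15 × 29.3/31.05 = 8.634 mA.

I ≈ 8.63 mA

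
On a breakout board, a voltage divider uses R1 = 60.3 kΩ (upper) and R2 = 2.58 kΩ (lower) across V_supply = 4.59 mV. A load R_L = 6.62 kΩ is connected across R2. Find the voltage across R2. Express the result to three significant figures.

First combine the lower leg with the load: R2 ‖ R_L = 1.856 kΩ.
Now apply the divider: V_out = 4.59 × 0.02987 = 0.1371 mV.

V_out ≈ 0.137 mV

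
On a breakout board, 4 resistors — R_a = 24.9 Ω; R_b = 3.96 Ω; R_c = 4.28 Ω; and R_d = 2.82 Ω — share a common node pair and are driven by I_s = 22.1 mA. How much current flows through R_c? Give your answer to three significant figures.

ΣG = 1/24.9 + 1/3.96 + 1/4.28 + 1/2.82 = 0.8809.
R_c takes the fraction G_k/ΣG = 0.2336/0.8809 = 0.2652, so I = 22.1 × 0.2652 = 5.861 mA.

I ≈ 5.86 mA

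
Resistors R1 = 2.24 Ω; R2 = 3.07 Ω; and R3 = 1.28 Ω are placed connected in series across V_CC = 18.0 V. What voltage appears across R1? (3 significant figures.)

V ≈ 6.12 V

Total series resistance ΣR = 2.24 + 3.07 + 1.28 = 6.590 Ω.
V = V_CC · R/ΣR = 18.0 × 0.3399 = 6.118 V.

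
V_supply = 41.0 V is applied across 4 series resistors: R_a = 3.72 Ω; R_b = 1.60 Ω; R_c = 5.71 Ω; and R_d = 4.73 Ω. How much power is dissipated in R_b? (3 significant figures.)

Series current I = V_supply/ΣR = 41.0/15.76 = 2.602 A.
V(R_b) = I·R = 4.162 V; P = V·I = 4.162 × 2.602 = 10.83 W.

P ≈ 10.8 W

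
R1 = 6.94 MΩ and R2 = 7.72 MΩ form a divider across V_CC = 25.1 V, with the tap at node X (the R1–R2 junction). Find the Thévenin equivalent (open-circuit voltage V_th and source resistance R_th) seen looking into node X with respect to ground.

V_th ≈ 13.2 V, R_th ≈ 3.65 MΩ

Open-circuit (no load on X): V_th = V_CC · R2/(R1 + R2) = 25.1 × 7.72/(6.940 + 7.72) = 13.22 V.
Looking into X with the source shorted: R_th = R1·R2/(R1+R2) = 6.940 × 7.72/14.66 = 3.655 MΩ.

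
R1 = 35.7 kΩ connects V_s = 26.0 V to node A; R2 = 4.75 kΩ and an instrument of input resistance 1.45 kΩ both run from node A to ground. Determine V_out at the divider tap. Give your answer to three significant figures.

First combine the lower leg with the load: R2 ‖ R_L = 1.111 kΩ.
Voltage divider with the loaded lower leg: V_out = 26.0 × 1.111/(35.7 + 1.111) = 26.0 × 0.03018 = 0.7846 V.

V_out ≈ 0.785 V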